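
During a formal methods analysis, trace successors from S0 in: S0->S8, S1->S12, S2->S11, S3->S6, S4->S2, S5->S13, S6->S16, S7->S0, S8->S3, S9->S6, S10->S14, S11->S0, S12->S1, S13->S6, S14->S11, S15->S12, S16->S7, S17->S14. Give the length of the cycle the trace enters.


Trace from S0 until a state repeats:
  S0 -> S8 -> S3 -> S6 -> S16 -> S7 -> S0
S0 first seen at step 0, revisited at step 6.
Cycle length = 6 - 0 = 6

6


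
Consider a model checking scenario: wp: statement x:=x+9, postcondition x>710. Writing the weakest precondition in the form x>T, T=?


Formula: wp(x:=E, P) = P[E/x] (substitute E for x in postcondition)
Step 1: Postcondition: x>710
Step 2: Substitute x+9 for x: x+9>710
Step 3: Solve for x: x > 710-9 = 701

701


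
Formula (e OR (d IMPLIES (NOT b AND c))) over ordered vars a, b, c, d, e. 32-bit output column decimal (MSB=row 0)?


Formula: (e OR (d IMPLIES (NOT b AND c))) over a, b, c, d, e (32 rows)
Evaluate each row (bits = a,b,c,d,e, MSB first):
  row 0 [00000]: (0 OR (0 IMPLIES (NOT 0 AND 0))) -> 1
  row 1 [00001]: (1 OR (0 IMPLIES (NOT 0 AND 0))) -> 1
  row 2 [00010]: (0 OR (1 IMPLIES (NOT 0 AND 0))) -> 0
  row 3 [00011]: (1 OR (1 IMPLIES (NOT 0 AND 0))) -> 1
  row 4 [00100]: (0 OR (0 IMPLIES (NOT 0 AND 1))) -> 1
  row 5 [00101]: (1 OR (0 IMPLIES (NOT 0 AND 1))) -> 1
  row 6 [00110]: (0 OR (1 IMPLIES (NOT 0 AND 1))) -> 1
  row 7 [00111]: (1 OR (1 IMPLIES (NOT 0 AND 1))) -> 1
  row 8 [01000]: (0 OR (0 IMPLIES (NOT 1 AND 0))) -> 1
  row 9 [01001]: (1 OR (0 IMPLIES (NOT 1 AND 0))) -> 1
  row 10 [01010]: (0 OR (1 IMPLIES (NOT 1 AND 0))) -> 0
  row 11 [01011]: (1 OR (1 IMPLIES (NOT 1 AND 0))) -> 1
  row 12 [01100]: (0 OR (0 IMPLIES (NOT 1 AND 1))) -> 1
  row 13 [01101]: (1 OR (0 IMPLIES (NOT 1 AND 1))) -> 1
  row 14 [01110]: (0 OR (1 IMPLIES (NOT 1 AND 1))) -> 0
  row 15 [01111]: (1 OR (1 IMPLIES (NOT 1 AND 1))) -> 1
  row 16 [10000]: (0 OR (0 IMPLIES (NOT 0 AND 0))) -> 1
  row 17 [10001]: (1 OR (0 IMPLIES (NOT 0 AND 0))) -> 1
  row 18 [10010]: (0 OR (1 IMPLIES (NOT 0 AND 0))) -> 0
  row 19 [10011]: (1 OR (1 IMPLIES (NOT 0 AND 0))) -> 1
  row 20 [10100]: (0 OR (0 IMPLIES (NOT 0 AND 1))) -> 1
  row 21 [10101]: (1 OR (0 IMPLIES (NOT 0 AND 1))) -> 1
  row 22 [10110]: (0 OR (1 IMPLIES (NOT 0 AND 1))) -> 1
  row 23 [10111]: (1 OR (1 IMPLIES (NOT 0 AND 1))) -> 1
  row 24 [11000]: (0 OR (0 IMPLIES (NOT 1 AND 0))) -> 1
  row 25 [11001]: (1 OR (0 IMPLIES (NOT 1 AND 0))) -> 1
  row 26 [11010]: (0 OR (1 IMPLIES (NOT 1 AND 0))) -> 0
  row 27 [11011]: (1 OR (1 IMPLIES (NOT 1 AND 0))) -> 1
  row 28 [11100]: (0 OR (0 IMPLIES (NOT 1 AND 1))) -> 1
  row 29 [11101]: (1 OR (0 IMPLIES (NOT 1 AND 1))) -> 1
  row 30 [11110]: (0 OR (1 IMPLIES (NOT 1 AND 1))) -> 0
  row 31 [11111]: (1 OR (1 IMPLIES (NOT 1 AND 1))) -> 1
Full result column, 4 rows per line (a,b,c fixed per line; d,e runs 00..11 left to right):
  rows 0-3 [a,b,c=000]: 1101  = hex D
  rows 4-7 [a,b,c=001]: 1111  = hex F
  rows 8-11 [a,b,c=010]: 1101  = hex D
  rows 12-15 [a,b,c=011]: 1101  = hex D
  rows 16-19 [a,b,c=100]: 1101  = hex D
  rows 20-23 [a,b,c=101]: 1111  = hex F
  rows 24-27 [a,b,c=110]: 1101  = hex D
  rows 28-31 [a,b,c=111]: 1101  = hex D
Output column (row 0 .. row 31) = 11011111110111011101111111011101
Output column grouped in 4s = 1101 1111 1101 1101 1101 1111 1101 1101 = 0xDFDDDFDD
Convert to decimal digit by digit (value = value*16 + digit):
  D -> 13
  13*16 + 15 (F) = 223
  223*16 + 13 (D) = 3581
  3581*16 + 13 (D) = 57309
  57309*16 + 13 (D) = 916957
  916957*16 + 15 (F) = 14671327
  14671327*16 + 13 (D) = 234741245
  234741245*16 + 13 (D) = 3755859933
Decimal = 3755859933

3755859933


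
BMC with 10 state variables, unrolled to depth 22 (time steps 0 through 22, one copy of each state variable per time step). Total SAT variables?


BMC unrolls to depth k, creating one copy of each state var for steps 0..k.
Step count = 22 + 1 = 23 (steps 0 through 22)
Vars per step = 10
Total = 10 * 23 = 230

230


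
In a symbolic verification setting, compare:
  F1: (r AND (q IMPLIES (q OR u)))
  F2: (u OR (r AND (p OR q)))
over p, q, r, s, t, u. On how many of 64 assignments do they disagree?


F1 = (r AND (q IMPLIES (q OR u)))
F2 = (u OR (r AND (p OR q)))
Evaluate both on each of 64 rows (bits = p,q,r,s,t,u):
  row 0 [000000]: F1=0 F2=0 -> 0
  row 1 [000001]: F1=0 F2=1 (differ) -> 1
  row 2 [000010]: F1=0 F2=0 -> 0
  row 3 [000011]: F1=0 F2=1 (differ) -> 1
  row 4 [000100]: F1=0 F2=0 -> 0
  (every remaining row is evaluated the same way; all 64 results are listed next)
Full result column, 8 rows per line (p,q,r fixed per line; s,t,u runs 000..111 left to right):
  rows 0-7 [p,q,r=000]: 01010101  (ones: 4)
  rows 8-15 [p,q,r=001]: 10101010  (ones: 4)
  rows 16-23 [p,q,r=010]: 01010101  (ones: 4)
  rows 24-31 [p,q,r=011]: 00000000  (ones: 0)
  rows 32-39 [p,q,r=100]: 01010101  (ones: 4)
  rows 40-47 [p,q,r=101]: 00000000  (ones: 0)
  rows 48-55 [p,q,r=110]: 01010101  (ones: 4)
  rows 56-63 [p,q,r=111]: 00000000  (ones: 0)
Disagreements = 4+4+4+0+4+0+4+0 = 20

20


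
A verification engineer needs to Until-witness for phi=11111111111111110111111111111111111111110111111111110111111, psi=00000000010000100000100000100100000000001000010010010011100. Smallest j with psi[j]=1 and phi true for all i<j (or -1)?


(phi U psi) at 0: need smallest j with psi[j]=1 and phi[i]=1 for all i in [0,j).
Scan from step 0:
  step 0: phi=1, psi=0 -> continue
  step 1: phi=1, psi=0 -> continue
  step 2: phi=1, psi=0 -> continue
  step 3: phi=1, psi=0 -> continue
  step 9: psi=1 and phi held for [0,9) -> witness found
Witness step = 9

9


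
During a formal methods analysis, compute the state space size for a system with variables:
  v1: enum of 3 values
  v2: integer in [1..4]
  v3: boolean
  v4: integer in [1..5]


State space = product of domain sizes of all variables.
Domain sizes:
  v1 (enum of 3 values): 3
  v2 (integer in [1..4]): 4
  v3 (boolean): 2
  v4 (integer in [1..5]): 5
Product = 3 * 4 * 2 * 5 = 120

120


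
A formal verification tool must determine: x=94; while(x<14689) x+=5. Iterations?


Step 1: x goes from 94 toward 14689 by 5; the body runs while x<14689, so iterations = ceil((bound-start)/step)
Step 2: Distance=14595
Step 3: ceil(14595/5)=2919

2919


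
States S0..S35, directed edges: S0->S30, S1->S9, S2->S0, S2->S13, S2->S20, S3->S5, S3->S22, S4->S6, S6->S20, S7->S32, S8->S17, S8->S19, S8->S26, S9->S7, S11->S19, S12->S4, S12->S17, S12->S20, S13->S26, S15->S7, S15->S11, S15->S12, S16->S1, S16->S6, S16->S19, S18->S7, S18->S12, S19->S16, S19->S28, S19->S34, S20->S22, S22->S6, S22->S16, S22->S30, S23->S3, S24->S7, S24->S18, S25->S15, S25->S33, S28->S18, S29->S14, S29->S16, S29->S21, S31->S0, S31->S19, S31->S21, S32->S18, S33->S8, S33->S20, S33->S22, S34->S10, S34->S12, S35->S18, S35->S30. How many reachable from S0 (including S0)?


BFS from S0:
  layer 0: {S0}
  layer 1: {S30}
Reachable set: {S0, S30}
Count = 2

2


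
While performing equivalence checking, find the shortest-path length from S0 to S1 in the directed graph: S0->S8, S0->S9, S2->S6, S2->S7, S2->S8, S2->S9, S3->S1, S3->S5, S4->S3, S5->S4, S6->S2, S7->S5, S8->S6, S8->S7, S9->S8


BFS layer-by-layer from S0:
  dist 0: {S0}
  dist 1: {S8, S9}
  dist 2: {S6, S7}
  dist 3: {S2, S5}
  dist 4: {S4}
  dist 5: {S3}
  dist 6: {S1}
  -> S1 reached at distance 6
Shortest path length = 6

6


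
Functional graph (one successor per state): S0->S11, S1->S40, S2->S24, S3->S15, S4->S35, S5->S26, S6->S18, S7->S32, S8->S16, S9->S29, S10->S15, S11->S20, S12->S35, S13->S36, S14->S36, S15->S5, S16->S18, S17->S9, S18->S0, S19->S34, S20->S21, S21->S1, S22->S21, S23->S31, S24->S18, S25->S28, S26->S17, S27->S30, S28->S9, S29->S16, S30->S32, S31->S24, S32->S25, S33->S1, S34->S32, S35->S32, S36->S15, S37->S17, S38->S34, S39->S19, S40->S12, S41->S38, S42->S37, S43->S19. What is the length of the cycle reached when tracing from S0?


Trace from S0 until a state repeats:
  S0 -> S11 -> S20 -> S21 -> S1 -> S40 -> S12 -> S35 -> S32 -> S25 -> S28 -> S9 -> S29 -> S16 -> S18 -> S0
S0 first seen at step 0, revisited at step 15.
Cycle length = 15 - 0 = 15

15


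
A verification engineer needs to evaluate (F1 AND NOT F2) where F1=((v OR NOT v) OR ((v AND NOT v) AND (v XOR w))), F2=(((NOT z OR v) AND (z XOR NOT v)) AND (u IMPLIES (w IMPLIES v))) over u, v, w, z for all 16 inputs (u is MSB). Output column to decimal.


F1 = ((v OR NOT v) OR ((v AND NOT v) AND (v XOR w)))
F2 = (((NOT z OR v) AND (z XOR NOT v)) AND (u IMPLIES (w IMPLIES v)))
Counterexample to F1=>F2 is where F1=1 and F2=0.
Evaluate each row (bits = u,v,w,z, MSB first):
  row 0 [0000]: F1=1 F2=1 -> F1&~F2 -> 0
  row 1 [0001]: F1=1 F2=0 -> F1&~F2 -> 1
  row 2 [0010]: F1=1 F2=1 -> F1&~F2 -> 0
  row 3 [0011]: F1=1 F2=0 -> F1&~F2 -> 1
  row 4 [0100]: F1=1 F2=0 -> F1&~F2 -> 1
  row 5 [0101]: F1=1 F2=1 -> F1&~F2 -> 0
  row 6 [0110]: F1=1 F2=0 -> F1&~F2 -> 1
  row 7 [0111]: F1=1 F2=1 -> F1&~F2 -> 0
  row 8 [1000]: F1=1 F2=1 -> F1&~F2 -> 0
  row 9 [1001]: F1=1 F2=0 -> F1&~F2 -> 1
  row 10 [1010]: F1=1 F2=0 -> F1&~F2 -> 1
  row 11 [1011]: F1=1 F2=0 -> F1&~F2 -> 1
  row 12 [1100]: F1=1 F2=0 -> F1&~F2 -> 1
  row 13 [1101]: F1=1 F2=1 -> F1&~F2 -> 0
  row 14 [1110]: F1=1 F2=0 -> F1&~F2 -> 1
  row 15 [1111]: F1=1 F2=1 -> F1&~F2 -> 0
Full result column, 4 rows per line (u,v fixed per line; w,z runs 00..11 left to right):
  rows 0-3 [u,v=00]: 0101  = hex 5
  rows 4-7 [u,v=01]: 1010  = hex A
  rows 8-11 [u,v=10]: 0111  = hex 7
  rows 12-15 [u,v=11]: 1010  = hex A
Counterexample vector (row 0 .. row 15) = 0101101001111010
Output column grouped in 4s = 0101 1010 0111 1010 = 0x5A7A
Convert to decimal digit by digit (value = value*16 + digit):
  5 -> 5
  5*16 + 10 (A) = 90
  90*16 + 7 = 1447
  1447*16 + 10 (A) = 23162
Decimal = 23162

23162


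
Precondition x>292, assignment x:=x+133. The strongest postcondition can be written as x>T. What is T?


Formula: sp(P, x:=E) = exists old_x. (x = E[old_x/x]) AND P[old_x/x] (old_x is the value of x before the assignment; eliminate old_x by solving x = E[old_x/x] for old_x)
Step 1: Precondition P: x>292, i.e. old_x > 292
Step 2: Assignment gives x = old_x + 133, so old_x = x - 133
Step 3: Substitute into P: x - 133 > 292
Step 4: Simplify: x > 292+133 = 425

425


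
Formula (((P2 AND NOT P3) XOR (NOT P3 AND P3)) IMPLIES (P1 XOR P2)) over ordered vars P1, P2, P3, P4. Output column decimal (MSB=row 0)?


Formula: (((P2 AND NOT P3) XOR (NOT P3 AND P3)) IMPLIES (P1 XOR P2)) over P1, P2, P3, P4 (16 rows)
Evaluate each row (bits = P1,P2,P3,P4, MSB first):
  row 0 [0000]: (((0 AND NOT 0) XOR (NOT 0 AND 0)) IMPLIES (0 XOR 0)) -> 1
  row 1 [0001]: (((0 AND NOT 0) XOR (NOT 0 AND 0)) IMPLIES (0 XOR 0)) -> 1
  row 2 [0010]: (((0 AND NOT 1) XOR (NOT 1 AND 1)) IMPLIES (0 XOR 0)) -> 1
  row 3 [0011]: (((0 AND NOT 1) XOR (NOT 1 AND 1)) IMPLIES (0 XOR 0)) -> 1
  row 4 [0100]: (((1 AND NOT 0) XOR (NOT 0 AND 0)) IMPLIES (0 XOR 1)) -> 1
  row 5 [0101]: (((1 AND NOT 0) XOR (NOT 0 AND 0)) IMPLIES (0 XOR 1)) -> 1
  row 6 [0110]: (((1 AND NOT 1) XOR (NOT 1 AND 1)) IMPLIES (0 XOR 1)) -> 1
  row 7 [0111]: (((1 AND NOT 1) XOR (NOT 1 AND 1)) IMPLIES (0 XOR 1)) -> 1
  row 8 [1000]: (((0 AND NOT 0) XOR (NOT 0 AND 0)) IMPLIES (1 XOR 0)) -> 1
  row 9 [1001]: (((0 AND NOT 0) XOR (NOT 0 AND 0)) IMPLIES (1 XOR 0)) -> 1
  row 10 [1010]: (((0 AND NOT 1) XOR (NOT 1 AND 1)) IMPLIES (1 XOR 0)) -> 1
  row 11 [1011]: (((0 AND NOT 1) XOR (NOT 1 AND 1)) IMPLIES (1 XOR 0)) -> 1
  row 12 [1100]: (((1 AND NOT 0) XOR (NOT 0 AND 0)) IMPLIES (1 XOR 1)) -> 0
  row 13 [1101]: (((1 AND NOT 0) XOR (NOT 0 AND 0)) IMPLIES (1 XOR 1)) -> 0
  row 14 [1110]: (((1 AND NOT 1) XOR (NOT 1 AND 1)) IMPLIES (1 XOR 1)) -> 1
  row 15 [1111]: (((1 AND NOT 1) XOR (NOT 1 AND 1)) IMPLIES (1 XOR 1)) -> 1
Full result column, 4 rows per line (P1,P2 fixed per line; P3,P4 runs 00..11 left to right):
  rows 0-3 [P1,P2=00]: 1111  = hex F
  rows 4-7 [P1,P2=01]: 1111  = hex F
  rows 8-11 [P1,P2=10]: 1111  = hex F
  rows 12-15 [P1,P2=11]: 0011  = hex 3
Output column (row 0 .. row 15) = 1111111111110011
Output column grouped in 4s = 1111 1111 1111 0011 = 0xFFF3
Convert to decimal digit by digit (value = value*16 + digit):
  F -> 15
  15*16 + 15 (F) = 255
  255*16 + 15 (F) = 4095
  4095*16 + 3 = 65523
Decimal = 65523

65523


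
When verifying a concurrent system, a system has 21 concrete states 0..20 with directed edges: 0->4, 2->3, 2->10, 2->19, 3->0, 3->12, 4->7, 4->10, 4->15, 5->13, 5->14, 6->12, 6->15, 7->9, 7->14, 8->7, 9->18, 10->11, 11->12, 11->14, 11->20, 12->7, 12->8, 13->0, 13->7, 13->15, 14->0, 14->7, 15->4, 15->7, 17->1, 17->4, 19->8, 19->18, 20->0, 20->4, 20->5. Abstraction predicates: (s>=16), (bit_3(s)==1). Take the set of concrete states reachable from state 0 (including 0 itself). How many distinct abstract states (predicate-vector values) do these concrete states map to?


BFS from 0:
Concrete reachable: {0, 4, 5, 7, 8, 9, 10, 11, 12, 13, 14, 15, 18, 20}
Abstract via predicates (s>=16), (bit_3(s)==1):
  (0,0) <- {0, 4, 5, 7}
  (0,1) <- {8, 9, 10, 11, 12, 13, 14, 15}
  (1,0) <- {18, 20}
Distinct abstract states = 3

3


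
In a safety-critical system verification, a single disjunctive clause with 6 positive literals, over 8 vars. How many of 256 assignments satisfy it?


Step 1: Total=2^8=256
Step 2: Unsat when all 6 false: 2^2=4
Step 3: Sat=256-4=252

252


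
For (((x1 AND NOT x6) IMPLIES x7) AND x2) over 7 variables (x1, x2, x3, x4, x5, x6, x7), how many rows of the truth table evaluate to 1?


Formula: (((x1 AND NOT x6) IMPLIES x7) AND x2) over 7 vars (128 rows)
Evaluate each row (x1, x2, x3, x4, x5, x6, x7 as bits, MSB first):
  row 0 [0000000]: (((0 AND NOT 0) IMPLIES 0) AND 0) -> 0
  row 1 [0000001]: (((0 AND NOT 0) IMPLIES 1) AND 0) -> 0
  row 2 [0000010]: (((0 AND NOT 1) IMPLIES 0) AND 0) -> 0
  row 3 [0000011]: (((0 AND NOT 1) IMPLIES 1) AND 0) -> 0
  row 4 [0000100]: (((0 AND NOT 0) IMPLIES 0) AND 0) -> 0
  (every remaining row is evaluated the same way; all 128 results are listed next)
Full result column, 8 rows per line (x1,x2,x3,x4 fixed per line; x5,x6,x7 runs 000..111 left to right):
  rows 0-7 [x1,x2,x3,x4=0000]: 00000000  (ones: 0)
  rows 8-15 [x1,x2,x3,x4=0001]: 00000000  (ones: 0)
  rows 16-23 [x1,x2,x3,x4=0010]: 00000000  (ones: 0)
  rows 24-31 [x1,x2,x3,x4=0011]: 00000000  (ones: 0)
  rows 32-39 [x1,x2,x3,x4=0100]: 11111111  (ones: 8)
  rows 40-47 [x1,x2,x3,x4=0101]: 11111111  (ones: 8)
  rows 48-55 [x1,x2,x3,x4=0110]: 11111111  (ones: 8)
  rows 56-63 [x1,x2,x3,x4=0111]: 11111111  (ones: 8)
  rows 64-71 [x1,x2,x3,x4=1000]: 00000000  (ones: 0)
  rows 72-79 [x1,x2,x3,x4=1001]: 00000000  (ones: 0)
  rows 80-87 [x1,x2,x3,x4=1010]: 00000000  (ones: 0)
  rows 88-95 [x1,x2,x3,x4=1011]: 00000000  (ones: 0)
  rows 96-103 [x1,x2,x3,x4=1100]: 01110111  (ones: 6)
  rows 104-111 [x1,x2,x3,x4=1101]: 01110111  (ones: 6)
  rows 112-119 [x1,x2,x3,x4=1110]: 01110111  (ones: 6)
  rows 120-127 [x1,x2,x3,x4=1111]: 01110111  (ones: 6)
Count of 1-rows = 0+0+0+0+8+8+8+8+0+0+0+0+6+6+6+6 = 56

56


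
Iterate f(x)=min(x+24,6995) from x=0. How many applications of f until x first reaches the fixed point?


Step 1: x=0, cap=6995, increment=24
Step 2: x grows by 24 each step until capped at 6995; fixed point is x=6995
Step 3: iterations = ceil(6995/24) = 292

292


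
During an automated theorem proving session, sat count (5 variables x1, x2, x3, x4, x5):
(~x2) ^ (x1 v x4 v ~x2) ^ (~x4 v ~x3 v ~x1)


CNF with 3 clauses over 5 vars (32 assignments).
An assignment satisfies CNF iff every clause has >=1 true literal.
Check each row (bits = x1,x2,x3,x4,x5; clause T/F shown):
  row 0 [00000]: clauses=TTT -> 1
  row 1 [00001]: clauses=TTT -> 1
  row 2 [00010]: clauses=TTT -> 1
  row 3 [00011]: clauses=TTT -> 1
  row 4 [00100]: clauses=TTT -> 1
  row 5 [00101]: clauses=TTT -> 1
  row 6 [00110]: clauses=TTT -> 1
  row 7 [00111]: clauses=TTT -> 1
  row 8 [01000]: clauses=FFT -> 0
  row 9 [01001]: clauses=FFT -> 0
  row 10 [01010]: clauses=FTT -> 0
  row 11 [01011]: clauses=FTT -> 0
  row 12 [01100]: clauses=FFT -> 0
  row 13 [01101]: clauses=FFT -> 0
  row 14 [01110]: clauses=FTT -> 0
  row 15 [01111]: clauses=FTT -> 0
  row 16 [10000]: clauses=TTT -> 1
  row 17 [10001]: clauses=TTT -> 1
  row 18 [10010]: clauses=TTT -> 1
  row 19 [10011]: clauses=TTT -> 1
  row 20 [10100]: clauses=TTT -> 1
  row 21 [10101]: clauses=TTT -> 1
  row 22 [10110]: clauses=TTF -> 0
  row 23 [10111]: clauses=TTF -> 0
  row 24 [11000]: clauses=FTT -> 0
  row 25 [11001]: clauses=FTT -> 0
  row 26 [11010]: clauses=FTT -> 0
  row 27 [11011]: clauses=FTT -> 0
  row 28 [11100]: clauses=FTT -> 0
  row 29 [11101]: clauses=FTT -> 0
  row 30 [11110]: clauses=FTF -> 0
  row 31 [11111]: clauses=FTF -> 0
Full result column, 8 rows per line (x1,x2 fixed per line; x3,x4,x5 runs 000..111 left to right):
  rows 0-7 [x1,x2=00]: 11111111  (ones: 8)
  rows 8-15 [x1,x2=01]: 00000000  (ones: 0)
  rows 16-23 [x1,x2=10]: 11111100  (ones: 6)
  rows 24-31 [x1,x2=11]: 00000000  (ones: 0)
Satisfying assignments = 8+0+6+0 = 14

14


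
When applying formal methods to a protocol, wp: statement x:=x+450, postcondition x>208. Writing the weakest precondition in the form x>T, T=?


Formula: wp(x:=E, P) = P[E/x] (substitute E for x in postcondition)
Step 1: Postcondition: x>208
Step 2: Substitute x+450 for x: x+450>208
Step 3: Solve for x: x > 208-450 = -242

-242


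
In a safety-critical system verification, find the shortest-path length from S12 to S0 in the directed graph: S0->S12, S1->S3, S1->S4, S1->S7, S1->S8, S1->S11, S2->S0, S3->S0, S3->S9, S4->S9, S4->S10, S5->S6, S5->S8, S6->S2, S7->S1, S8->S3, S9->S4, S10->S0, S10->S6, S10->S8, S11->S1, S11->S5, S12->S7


BFS layer-by-layer from S12:
  dist 0: {S12}
  dist 1: {S7}
  dist 2: {S1}
  dist 3: {S3, S4, S8, S11}
  dist 4: {S0, S5, S9, S10}
  -> S0 reached at distance 4
Shortest path length = 4

4


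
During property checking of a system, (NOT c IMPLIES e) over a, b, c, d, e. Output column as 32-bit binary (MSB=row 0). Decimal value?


Formula: (NOT c IMPLIES e) over a, b, c, d, e (32 rows)
Evaluate each row (bits = a,b,c,d,e, MSB first):
  row 0 [00000]: (NOT 0 IMPLIES 0) -> 0
  row 1 [00001]: (NOT 0 IMPLIES 1) -> 1
  row 2 [00010]: (NOT 0 IMPLIES 0) -> 0
  row 3 [00011]: (NOT 0 IMPLIES 1) -> 1
  row 4 [00100]: (NOT 1 IMPLIES 0) -> 1
  row 5 [00101]: (NOT 1 IMPLIES 1) -> 1
  row 6 [00110]: (NOT 1 IMPLIES 0) -> 1
  row 7 [00111]: (NOT 1 IMPLIES 1) -> 1
  row 8 [01000]: (NOT 0 IMPLIES 0) -> 0
  row 9 [01001]: (NOT 0 IMPLIES 1) -> 1
  row 10 [01010]: (NOT 0 IMPLIES 0) -> 0
  row 11 [01011]: (NOT 0 IMPLIES 1) -> 1
  row 12 [01100]: (NOT 1 IMPLIES 0) -> 1
  row 13 [01101]: (NOT 1 IMPLIES 1) -> 1
  row 14 [01110]: (NOT 1 IMPLIES 0) -> 1
  row 15 [01111]: (NOT 1 IMPLIES 1) -> 1
  row 16 [10000]: (NOT 0 IMPLIES 0) -> 0
  row 17 [10001]: (NOT 0 IMPLIES 1) -> 1
  row 18 [10010]: (NOT 0 IMPLIES 0) -> 0
  row 19 [10011]: (NOT 0 IMPLIES 1) -> 1
  row 20 [10100]: (NOT 1 IMPLIES 0) -> 1
  row 21 [10101]: (NOT 1 IMPLIES 1) -> 1
  row 22 [10110]: (NOT 1 IMPLIES 0) -> 1
  row 23 [10111]: (NOT 1 IMPLIES 1) -> 1
  row 24 [11000]: (NOT 0 IMPLIES 0) -> 0
  row 25 [11001]: (NOT 0 IMPLIES 1) -> 1
  row 26 [11010]: (NOT 0 IMPLIES 0) -> 0
  row 27 [11011]: (NOT 0 IMPLIES 1) -> 1
  row 28 [11100]: (NOT 1 IMPLIES 0) -> 1
  row 29 [11101]: (NOT 1 IMPLIES 1) -> 1
  row 30 [11110]: (NOT 1 IMPLIES 0) -> 1
  row 31 [11111]: (NOT 1 IMPLIES 1) -> 1
Full result column, 4 rows per line (a,b,c fixed per line; d,e runs 00..11 left to right):
  rows 0-3 [a,b,c=000]: 0101  = hex 5
  rows 4-7 [a,b,c=001]: 1111  = hex F
  rows 8-11 [a,b,c=010]: 0101  = hex 5
  rows 12-15 [a,b,c=011]: 1111  = hex F
  rows 16-19 [a,b,c=100]: 0101  = hex 5
  rows 20-23 [a,b,c=101]: 1111  = hex F
  rows 24-27 [a,b,c=110]: 0101  = hex 5
  rows 28-31 [a,b,c=111]: 1111  = hex F
Output column (row 0 .. row 31) = 01011111010111110101111101011111
Output column grouped in 4s = 0101 1111 0101 1111 0101 1111 0101 1111 = 0x5F5F5F5F
Convert to decimal digit by digit (value = value*16 + digit):
  5 -> 5
  5*16 + 15 (F) = 95
  95*16 + 5 = 1525
  1525*16 + 15 (F) = 24415
  24415*16 + 5 = 390645
  390645*16 + 15 (F) = 6250335
  6250335*16 + 5 = 100005365
  100005365*16 + 15 (F) = 1600085855
Decimal = 1600085855

1600085855


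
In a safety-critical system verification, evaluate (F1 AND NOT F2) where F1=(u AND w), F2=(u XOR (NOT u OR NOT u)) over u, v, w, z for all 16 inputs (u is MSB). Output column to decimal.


F1 = (u AND w)
F2 = (u XOR (NOT u OR NOT u))
Counterexample to F1=>F2 is where F1=1 and F2=0.
Evaluate each row (bits = u,v,w,z, MSB first):
  row 0 [0000]: F1=0 F2=1 -> F1&~F2 -> 0
  row 1 [0001]: F1=0 F2=1 -> F1&~F2 -> 0
  row 2 [0010]: F1=0 F2=1 -> F1&~F2 -> 0
  row 3 [0011]: F1=0 F2=1 -> F1&~F2 -> 0
  row 4 [0100]: F1=0 F2=1 -> F1&~F2 -> 0
  row 5 [0101]: F1=0 F2=1 -> F1&~F2 -> 0
  row 6 [0110]: F1=0 F2=1 -> F1&~F2 -> 0
  row 7 [0111]: F1=0 F2=1 -> F1&~F2 -> 0
  row 8 [1000]: F1=0 F2=1 -> F1&~F2 -> 0
  row 9 [1001]: F1=0 F2=1 -> F1&~F2 -> 0
  row 10 [1010]: F1=1 F2=1 -> F1&~F2 -> 0
  row 11 [1011]: F1=1 F2=1 -> F1&~F2 -> 0
  row 12 [1100]: F1=0 F2=1 -> F1&~F2 -> 0
  row 13 [1101]: F1=0 F2=1 -> F1&~F2 -> 0
  row 14 [1110]: F1=1 F2=1 -> F1&~F2 -> 0
  row 15 [1111]: F1=1 F2=1 -> F1&~F2 -> 0
Full result column, 4 rows per line (u,v fixed per line; w,z runs 00..11 left to right):
  rows 0-3 [u,v=00]: 0000  = hex 0
  rows 4-7 [u,v=01]: 0000  = hex 0
  rows 8-11 [u,v=10]: 0000  = hex 0
  rows 12-15 [u,v=11]: 0000  = hex 0
Counterexample vector (row 0 .. row 15) = 0000000000000000
Output column grouped in 4s = 0000 0000 0000 0000 = 0x0000
Convert to decimal digit by digit (value = value*16 + digit):
  0 -> 0
  0*16 + 0 = 0
  0*16 + 0 = 0
  0*16 + 0 = 0
Decimal = 0

0


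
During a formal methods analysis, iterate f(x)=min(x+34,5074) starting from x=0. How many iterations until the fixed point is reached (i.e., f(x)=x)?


Step 1: x=0, cap=5074, increment=34
Step 2: x grows by 34 each step until capped at 5074; fixed point is x=5074
Step 3: iterations = ceil(5074/34) = 150

150


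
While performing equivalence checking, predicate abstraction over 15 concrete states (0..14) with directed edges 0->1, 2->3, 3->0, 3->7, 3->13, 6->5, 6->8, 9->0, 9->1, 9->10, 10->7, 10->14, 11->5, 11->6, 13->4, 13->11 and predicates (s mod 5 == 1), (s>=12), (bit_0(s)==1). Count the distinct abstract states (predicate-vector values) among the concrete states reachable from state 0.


BFS from 0:
Concrete reachable: {0, 1}
Abstract via predicates (s mod 5 == 1), (s>=12), (bit_0(s)==1):
  (0,0,0) <- {0}
  (1,0,1) <- {1}
Distinct abstract states = 2

2


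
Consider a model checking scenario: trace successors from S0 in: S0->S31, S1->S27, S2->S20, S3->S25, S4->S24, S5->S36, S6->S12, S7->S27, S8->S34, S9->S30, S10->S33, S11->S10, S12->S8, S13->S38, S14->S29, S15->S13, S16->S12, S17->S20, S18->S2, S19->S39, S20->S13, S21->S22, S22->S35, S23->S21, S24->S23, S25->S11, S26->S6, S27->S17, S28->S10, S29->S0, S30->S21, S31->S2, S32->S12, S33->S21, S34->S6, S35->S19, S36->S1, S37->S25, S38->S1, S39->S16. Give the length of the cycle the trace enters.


Trace from S0 until a state repeats:
  S0 -> S31 -> S2 -> S20 -> S13 -> S38 -> S1 -> S27 -> S17 -> S20
S20 first seen at step 3, revisited at step 9.
Cycle length = 9 - 3 = 6

6


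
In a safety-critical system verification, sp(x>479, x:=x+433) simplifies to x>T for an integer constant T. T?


Formula: sp(P, x:=E) = exists old_x. (x = E[old_x/x]) AND P[old_x/x] (old_x is the value of x before the assignment; eliminate old_x by solving x = E[old_x/x] for old_x)
Step 1: Precondition P: x>479, i.e. old_x > 479
Step 2: Assignment gives x = old_x + 433, so old_x = x - 433
Step 3: Substitute into P: x - 433 > 479
Step 4: Simplify: x > 479+433 = 912

912


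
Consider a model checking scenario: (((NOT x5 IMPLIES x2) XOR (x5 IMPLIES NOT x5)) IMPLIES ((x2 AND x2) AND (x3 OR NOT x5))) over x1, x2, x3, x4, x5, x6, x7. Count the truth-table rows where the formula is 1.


Formula: (((NOT x5 IMPLIES x2) XOR (x5 IMPLIES NOT x5)) IMPLIES ((x2 AND x2) AND (x3 OR NOT x5))) over 7 vars (128 rows)
Evaluate each row (x1, x2, x3, x4, x5, x6, x7 as bits, MSB first):
  row 0 [0000000]: (((NOT 0 IMPLIES 0) XOR (0 IMPLIES NOT 0)) IMPLIES ((0 AND 0) AND (0 OR NOT 0))) -> 0
  row 1 [0000001]: (((NOT 0 IMPLIES 0) XOR (0 IMPLIES NOT 0)) IMPLIES ((0 AND 0) AND (0 OR NOT 0))) -> 0
  row 2 [0000010]: (((NOT 0 IMPLIES 0) XOR (0 IMPLIES NOT 0)) IMPLIES ((0 AND 0) AND (0 OR NOT 0))) -> 0
  row 3 [0000011]: (((NOT 0 IMPLIES 0) XOR (0 IMPLIES NOT 0)) IMPLIES ((0 AND 0) AND (0 OR NOT 0))) -> 0
  row 4 [0000100]: (((NOT 1 IMPLIES 0) XOR (1 IMPLIES NOT 1)) IMPLIES ((0 AND 0) AND (0 OR NOT 1))) -> 0
  (every remaining row is evaluated the same way; all 128 results are listed next)
Full result column, 8 rows per line (x1,x2,x3,x4 fixed per line; x5,x6,x7 runs 000..111 left to right):
  rows 0-7 [x1,x2,x3,x4=0000]: 00000000  (ones: 0)
  rows 8-15 [x1,x2,x3,x4=0001]: 00000000  (ones: 0)
  rows 16-23 [x1,x2,x3,x4=0010]: 00000000  (ones: 0)
  rows 24-31 [x1,x2,x3,x4=0011]: 00000000  (ones: 0)
  rows 32-39 [x1,x2,x3,x4=0100]: 11110000  (ones: 4)
  rows 40-47 [x1,x2,x3,x4=0101]: 11110000  (ones: 4)
  rows 48-55 [x1,x2,x3,x4=0110]: 11111111  (ones: 8)
  rows 56-63 [x1,x2,x3,x4=0111]: 11111111  (ones: 8)
  rows 64-71 [x1,x2,x3,x4=1000]: 00000000  (ones: 0)
  rows 72-79 [x1,x2,x3,x4=1001]: 00000000  (ones: 0)
  rows 80-87 [x1,x2,x3,x4=1010]: 00000000  (ones: 0)
  rows 88-95 [x1,x2,x3,x4=1011]: 00000000  (ones: 0)
  rows 96-103 [x1,x2,x3,x4=1100]: 11110000  (ones: 4)
  rows 104-111 [x1,x2,x3,x4=1101]: 11110000  (ones: 4)
  rows 112-119 [x1,x2,x3,x4=1110]: 11111111  (ones: 8)
  rows 120-127 [x1,x2,x3,x4=1111]: 11111111  (ones: 8)
Count of 1-rows = 0+0+0+0+4+4+8+8+0+0+0+0+4+4+8+8 = 48

48


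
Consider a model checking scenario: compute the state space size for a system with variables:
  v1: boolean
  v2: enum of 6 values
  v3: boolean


State space = product of domain sizes of all variables.
Domain sizes:
  v1 (boolean): 2
  v2 (enum of 6 values): 6
  v3 (boolean): 2
Product = 2 * 6 * 2 = 24

24


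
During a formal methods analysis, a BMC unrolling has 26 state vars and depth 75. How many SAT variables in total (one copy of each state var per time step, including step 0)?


BMC unrolls to depth k, creating one copy of each state var for steps 0..k.
Step count = 75 + 1 = 76 (steps 0 through 75)
Vars per step = 26
Total = 26 * 76 = 1976

1976


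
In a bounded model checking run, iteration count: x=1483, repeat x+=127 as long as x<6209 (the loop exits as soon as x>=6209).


Step 1: x goes from 1483 toward 6209 by 127; the body runs while x<6209, so iterations = ceil((bound-start)/step)
Step 2: Distance=4726
Step 3: ceil(4726/127)=38

38


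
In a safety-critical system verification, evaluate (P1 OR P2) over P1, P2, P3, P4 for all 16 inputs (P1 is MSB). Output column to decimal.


Formula: (P1 OR P2) over P1, P2, P3, P4 (16 rows)
Evaluate each row (bits = P1,P2,P3,P4, MSB first):
  row 0 [0000]: (0 OR 0) -> 0
  row 1 [0001]: (0 OR 0) -> 0
  row 2 [0010]: (0 OR 0) -> 0
  row 3 [0011]: (0 OR 0) -> 0
  row 4 [0100]: (0 OR 1) -> 1
  row 5 [0101]: (0 OR 1) -> 1
  row 6 [0110]: (0 OR 1) -> 1
  row 7 [0111]: (0 OR 1) -> 1
  row 8 [1000]: (1 OR 0) -> 1
  row 9 [1001]: (1 OR 0) -> 1
  row 10 [1010]: (1 OR 0) -> 1
  row 11 [1011]: (1 OR 0) -> 1
  row 12 [1100]: (1 OR 1) -> 1
  row 13 [1101]: (1 OR 1) -> 1
  row 14 [1110]: (1 OR 1) -> 1
  row 15 [1111]: (1 OR 1) -> 1
Full result column, 4 rows per line (P1,P2 fixed per line; P3,P4 runs 00..11 left to right):
  rows 0-3 [P1,P2=00]: 0000  = hex 0
  rows 4-7 [P1,P2=01]: 1111  = hex F
  rows 8-11 [P1,P2=10]: 1111  = hex F
  rows 12-15 [P1,P2=11]: 1111  = hex F
Output column (row 0 .. row 15) = 0000111111111111
Output column grouped in 4s = 0000 1111 1111 1111 = 0x0FFF
Convert to decimal digit by digit (value = value*16 + digit):
  0 -> 0
  0*16 + 15 (F) = 15
  15*16 + 15 (F) = 255
  255*16 + 15 (F) = 4095
Decimal = 4095

4095


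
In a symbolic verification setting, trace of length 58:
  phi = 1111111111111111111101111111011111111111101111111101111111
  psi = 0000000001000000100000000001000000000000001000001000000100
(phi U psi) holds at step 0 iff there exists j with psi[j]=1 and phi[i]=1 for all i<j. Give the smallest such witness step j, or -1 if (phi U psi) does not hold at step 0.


(phi U psi) at 0: need smallest j with psi[j]=1 and phi[i]=1 for all i in [0,j).
Scan from step 0:
  step 0: phi=1, psi=0 -> continue
  step 1: phi=1, psi=0 -> continue
  step 2: phi=1, psi=0 -> continue
  step 3: phi=1, psi=0 -> continue
  step 9: psi=1 and phi held for [0,9) -> witness found
Witness step = 9

9


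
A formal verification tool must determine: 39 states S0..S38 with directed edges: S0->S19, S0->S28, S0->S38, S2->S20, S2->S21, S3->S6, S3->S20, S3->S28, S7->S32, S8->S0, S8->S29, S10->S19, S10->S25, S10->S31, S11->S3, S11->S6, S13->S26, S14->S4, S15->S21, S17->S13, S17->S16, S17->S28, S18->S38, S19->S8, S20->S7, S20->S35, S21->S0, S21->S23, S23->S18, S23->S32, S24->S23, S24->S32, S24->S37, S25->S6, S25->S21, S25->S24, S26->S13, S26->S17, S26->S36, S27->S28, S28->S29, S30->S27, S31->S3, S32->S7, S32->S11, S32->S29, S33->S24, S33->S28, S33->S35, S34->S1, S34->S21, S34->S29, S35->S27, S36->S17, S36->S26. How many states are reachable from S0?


BFS from S0:
  layer 0: {S0}
  layer 1: {S19, S28, S38}
  layer 2: {S8, S29}
Reachable set: {S0, S8, S19, S28, S29, S38}
Count = 6

6


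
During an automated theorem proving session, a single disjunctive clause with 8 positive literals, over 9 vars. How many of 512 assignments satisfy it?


Step 1: Total=2^9=512
Step 2: Unsat when all 8 false: 2^1=2
Step 3: Sat=512-2=510

510


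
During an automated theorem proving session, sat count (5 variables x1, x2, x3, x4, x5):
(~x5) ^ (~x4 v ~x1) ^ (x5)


CNF with 3 clauses over 5 vars (32 assignments).
An assignment satisfies CNF iff every clause has >=1 true literal.
Check each row (bits = x1,x2,x3,x4,x5; clause T/F shown):
  row 0 [00000]: clauses=TTF -> 0
  row 1 [00001]: clauses=FTT -> 0
  row 2 [00010]: clauses=TTF -> 0
  row 3 [00011]: clauses=FTT -> 0
  row 4 [00100]: clauses=TTF -> 0
  row 5 [00101]: clauses=FTT -> 0
  row 6 [00110]: clauses=TTF -> 0
  row 7 [00111]: clauses=FTT -> 0
  row 8 [01000]: clauses=TTF -> 0
  row 9 [01001]: clauses=FTT -> 0
  row 10 [01010]: clauses=TTF -> 0
  row 11 [01011]: clauses=FTT -> 0
  row 12 [01100]: clauses=TTF -> 0
  row 13 [01101]: clauses=FTT -> 0
  row 14 [01110]: clauses=TTF -> 0
  row 15 [01111]: clauses=FTT -> 0
  row 16 [10000]: clauses=TTF -> 0
  row 17 [10001]: clauses=FTT -> 0
  row 18 [10010]: clauses=TFF -> 0
  row 19 [10011]: clauses=FFT -> 0
  row 20 [10100]: clauses=TTF -> 0
  row 21 [10101]: clauses=FTT -> 0
  row 22 [10110]: clauses=TFF -> 0
  row 23 [10111]: clauses=FFT -> 0
  row 24 [11000]: clauses=TTF -> 0
  row 25 [11001]: clauses=FTT -> 0
  row 26 [11010]: clauses=TFF -> 0
  row 27 [11011]: clauses=FFT -> 0
  row 28 [11100]: clauses=TTF -> 0
  row 29 [11101]: clauses=FTT -> 0
  row 30 [11110]: clauses=TFF -> 0
  row 31 [11111]: clauses=FFT -> 0
Full result column, 8 rows per line (x1,x2 fixed per line; x3,x4,x5 runs 000..111 left to right):
  rows 0-7 [x1,x2=00]: 00000000  (ones: 0)
  rows 8-15 [x1,x2=01]: 00000000  (ones: 0)
  rows 16-23 [x1,x2=10]: 00000000  (ones: 0)
  rows 24-31 [x1,x2=11]: 00000000  (ones: 0)
Satisfying assignments = 0+0+0+0 = 0

0


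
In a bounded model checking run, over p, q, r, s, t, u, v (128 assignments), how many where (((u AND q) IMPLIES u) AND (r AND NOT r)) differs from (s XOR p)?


F1 = (((u AND q) IMPLIES u) AND (r AND NOT r))
F2 = (s XOR p)
Evaluate both on each of 128 rows (bits = p,q,r,s,t,u,v):
  row 0 [0000000]: F1=0 F2=0 -> 0
  row 1 [0000001]: F1=0 F2=0 -> 0
  row 2 [0000010]: F1=0 F2=0 -> 0
  row 3 [0000011]: F1=0 F2=0 -> 0
  row 4 [0000100]: F1=0 F2=0 -> 0
  (every remaining row is evaluated the same way; all 128 results are listed next)
Full result column, 8 rows per line (p,q,r,s fixed per line; t,u,v runs 000..111 left to right):
  rows 0-7 [p,q,r,s=0000]: 00000000  (ones: 0)
  rows 8-15 [p,q,r,s=0001]: 11111111  (ones: 8)
  rows 16-23 [p,q,r,s=0010]: 00000000  (ones: 0)
  rows 24-31 [p,q,r,s=0011]: 11111111  (ones: 8)
  rows 32-39 [p,q,r,s=0100]: 00000000  (ones: 0)
  rows 40-47 [p,q,r,s=0101]: 11111111  (ones: 8)
  rows 48-55 [p,q,r,s=0110]: 00000000  (ones: 0)
  rows 56-63 [p,q,r,s=0111]: 11111111  (ones: 8)
  rows 64-71 [p,q,r,s=1000]: 11111111  (ones: 8)
  rows 72-79 [p,q,r,s=1001]: 00000000  (ones: 0)
  rows 80-87 [p,q,r,s=1010]: 11111111  (ones: 8)
  rows 88-95 [p,q,r,s=1011]: 00000000  (ones: 0)
  rows 96-103 [p,q,r,s=1100]: 11111111  (ones: 8)
  rows 104-111 [p,q,r,s=1101]: 00000000  (ones: 0)
  rows 112-119 [p,q,r,s=1110]: 11111111  (ones: 8)
  rows 120-127 [p,q,r,s=1111]: 00000000  (ones: 0)
Disagreements = 0+8+0+8+0+8+0+8+8+0+8+0+8+0+8+0 = 64

64


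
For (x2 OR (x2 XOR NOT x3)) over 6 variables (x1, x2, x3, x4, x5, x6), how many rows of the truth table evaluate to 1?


Formula: (x2 OR (x2 XOR NOT x3)) over 6 vars (64 rows)
Evaluate each row (x1, x2, x3, x4, x5, x6 as bits, MSB first):
  row 0 [000000]: (0 OR (0 XOR NOT 0)) -> 1
  row 1 [000001]: (0 OR (0 XOR NOT 0)) -> 1
  row 2 [000010]: (0 OR (0 XOR NOT 0)) -> 1
  row 3 [000011]: (0 OR (0 XOR NOT 0)) -> 1
  row 4 [000100]: (0 OR (0 XOR NOT 0)) -> 1
  (every remaining row is evaluated the same way; all 64 results are listed next)
Full result column, 8 rows per line (x1,x2,x3 fixed per line; x4,x5,x6 runs 000..111 left to right):
  rows 0-7 [x1,x2,x3=000]: 11111111  (ones: 8)
  rows 8-15 [x1,x2,x3=001]: 00000000  (ones: 0)
  rows 16-23 [x1,x2,x3=010]: 11111111  (ones: 8)
  rows 24-31 [x1,x2,x3=011]: 11111111  (ones: 8)
  rows 32-39 [x1,x2,x3=100]: 11111111  (ones: 8)
  rows 40-47 [x1,x2,x3=101]: 00000000  (ones: 0)
  rows 48-55 [x1,x2,x3=110]: 11111111  (ones: 8)
  rows 56-63 [x1,x2,x3=111]: 11111111  (ones: 8)
Count of 1-rows = 8+0+8+8+8+0+8+8 = 48

48


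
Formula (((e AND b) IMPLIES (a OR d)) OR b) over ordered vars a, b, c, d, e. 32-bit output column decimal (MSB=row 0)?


Formula: (((e AND b) IMPLIES (a OR d)) OR b) over a, b, c, d, e (32 rows)
Evaluate each row (bits = a,b,c,d,e, MSB first):
  row 0 [00000]: (((0 AND 0) IMPLIES (0 OR 0)) OR 0) -> 1
  row 1 [00001]: (((1 AND 0) IMPLIES (0 OR 0)) OR 0) -> 1
  row 2 [00010]: (((0 AND 0) IMPLIES (0 OR 1)) OR 0) -> 1
  row 3 [00011]: (((1 AND 0) IMPLIES (0 OR 1)) OR 0) -> 1
  row 4 [00100]: (((0 AND 0) IMPLIES (0 OR 0)) OR 0) -> 1
  row 5 [00101]: (((1 AND 0) IMPLIES (0 OR 0)) OR 0) -> 1
  row 6 [00110]: (((0 AND 0) IMPLIES (0 OR 1)) OR 0) -> 1
  row 7 [00111]: (((1 AND 0) IMPLIES (0 OR 1)) OR 0) -> 1
  row 8 [01000]: (((0 AND 1) IMPLIES (0 OR 0)) OR 1) -> 1
  row 9 [01001]: (((1 AND 1) IMPLIES (0 OR 0)) OR 1) -> 1
  row 10 [01010]: (((0 AND 1) IMPLIES (0 OR 1)) OR 1) -> 1
  row 11 [01011]: (((1 AND 1) IMPLIES (0 OR 1)) OR 1) -> 1
  row 12 [01100]: (((0 AND 1) IMPLIES (0 OR 0)) OR 1) -> 1
  row 13 [01101]: (((1 AND 1) IMPLIES (0 OR 0)) OR 1) -> 1
  row 14 [01110]: (((0 AND 1) IMPLIES (0 OR 1)) OR 1) -> 1
  row 15 [01111]: (((1 AND 1) IMPLIES (0 OR 1)) OR 1) -> 1
  row 16 [10000]: (((0 AND 0) IMPLIES (1 OR 0)) OR 0) -> 1
  row 17 [10001]: (((1 AND 0) IMPLIES (1 OR 0)) OR 0) -> 1
  row 18 [10010]: (((0 AND 0) IMPLIES (1 OR 1)) OR 0) -> 1
  row 19 [10011]: (((1 AND 0) IMPLIES (1 OR 1)) OR 0) -> 1
  row 20 [10100]: (((0 AND 0) IMPLIES (1 OR 0)) OR 0) -> 1
  row 21 [10101]: (((1 AND 0) IMPLIES (1 OR 0)) OR 0) -> 1
  row 22 [10110]: (((0 AND 0) IMPLIES (1 OR 1)) OR 0) -> 1
  row 23 [10111]: (((1 AND 0) IMPLIES (1 OR 1)) OR 0) -> 1
  row 24 [11000]: (((0 AND 1) IMPLIES (1 OR 0)) OR 1) -> 1
  row 25 [11001]: (((1 AND 1) IMPLIES (1 OR 0)) OR 1) -> 1
  row 26 [11010]: (((0 AND 1) IMPLIES (1 OR 1)) OR 1) -> 1
  row 27 [11011]: (((1 AND 1) IMPLIES (1 OR 1)) OR 1) -> 1
  row 28 [11100]: (((0 AND 1) IMPLIES (1 OR 0)) OR 1) -> 1
  row 29 [11101]: (((1 AND 1) IMPLIES (1 OR 0)) OR 1) -> 1
  row 30 [11110]: (((0 AND 1) IMPLIES (1 OR 1)) OR 1) -> 1
  row 31 [11111]: (((1 AND 1) IMPLIES (1 OR 1)) OR 1) -> 1
Full result column, 4 rows per line (a,b,c fixed per line; d,e runs 00..11 left to right):
  rows 0-3 [a,b,c=000]: 1111  = hex F
  rows 4-7 [a,b,c=001]: 1111  = hex F
  rows 8-11 [a,b,c=010]: 1111  = hex F
  rows 12-15 [a,b,c=011]: 1111  = hex F
  rows 16-19 [a,b,c=100]: 1111  = hex F
  rows 20-23 [a,b,c=101]: 1111  = hex F
  rows 24-27 [a,b,c=110]: 1111  = hex F
  rows 28-31 [a,b,c=111]: 1111  = hex F
Output column (row 0 .. row 31) = 11111111111111111111111111111111
Output column grouped in 4s = 1111 1111 1111 1111 1111 1111 1111 1111 = 0xFFFFFFFF
Convert to decimal digit by digit (value = value*16 + digit):
  F -> 15
  15*16 + 15 (F) = 255
  255*16 + 15 (F) = 4095
  4095*16 + 15 (F) = 65535
  65535*16 + 15 (F) = 1048575
  1048575*16 + 15 (F) = 16777215
  16777215*16 + 15 (F) = 268435455
  268435455*16 + 15 (F) = 4294967295
Decimal = 4294967295

4294967295


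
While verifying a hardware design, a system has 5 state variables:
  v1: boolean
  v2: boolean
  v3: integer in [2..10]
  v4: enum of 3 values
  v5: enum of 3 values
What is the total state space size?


State space = product of domain sizes of all variables.
Domain sizes:
  v1 (boolean): 2
  v2 (boolean): 2
  v3 (integer in [2..10]): 9
  v4 (enum of 3 values): 3
  v5 (enum of 3 values): 3
Product = 2 * 2 * 9 * 3 * 3 = 324

324


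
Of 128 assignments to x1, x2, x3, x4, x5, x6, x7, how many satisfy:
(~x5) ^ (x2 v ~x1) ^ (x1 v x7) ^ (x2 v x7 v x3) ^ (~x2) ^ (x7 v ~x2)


CNF with 6 clauses over 7 vars (128 assignments).
An assignment satisfies CNF iff every clause has >=1 true literal.
Check each row (bits = x1,x2,x3,x4,x5,x6,x7; clause T/F shown):
  row 0 [0000000]: clauses=TTFFTT -> 0
  row 1 [0000001]: clauses=TTTTTT -> 1
  row 2 [0000010]: clauses=TTFFTT -> 0
  row 3 [0000011]: clauses=TTTTTT -> 1
  row 4 [0000100]: clauses=FTFFTT -> 0
  (every remaining row is evaluated the same way; all 128 results are listed next)
Full result column, 8 rows per line (x1,x2,x3,x4 fixed per line; x5,x6,x7 runs 000..111 left to right):
  rows 0-7 [x1,x2,x3,x4=0000]: 01010000  (ones: 2)
  rows 8-15 [x1,x2,x3,x4=0001]: 01010000  (ones: 2)
  rows 16-23 [x1,x2,x3,x4=0010]: 01010000  (ones: 2)
  rows 24-31 [x1,x2,x3,x4=0011]: 01010000  (ones: 2)
  rows 32-39 [x1,x2,x3,x4=0100]: 00000000  (ones: 0)
  rows 40-47 [x1,x2,x3,x4=0101]: 00000000  (ones: 0)
  rows 48-55 [x1,x2,x3,x4=0110]: 00000000  (ones: 0)
  rows 56-63 [x1,x2,x3,x4=0111]: 00000000  (ones: 0)
  rows 64-71 [x1,x2,x3,x4=1000]: 00000000  (ones: 0)
  rows 72-79 [x1,x2,x3,x4=1001]: 00000000  (ones: 0)
  rows 80-87 [x1,x2,x3,x4=1010]: 00000000  (ones: 0)
  rows 88-95 [x1,x2,x3,x4=1011]: 00000000  (ones: 0)
  rows 96-103 [x1,x2,x3,x4=1100]: 00000000  (ones: 0)
  rows 104-111 [x1,x2,x3,x4=1101]: 00000000  (ones: 0)
  rows 112-119 [x1,x2,x3,x4=1110]: 00000000  (ones: 0)
  rows 120-127 [x1,x2,x3,x4=1111]: 00000000  (ones: 0)
Satisfying assignments = 2+2+2+2+0+0+0+0+0+0+0+0+0+0+0+0 = 8

8


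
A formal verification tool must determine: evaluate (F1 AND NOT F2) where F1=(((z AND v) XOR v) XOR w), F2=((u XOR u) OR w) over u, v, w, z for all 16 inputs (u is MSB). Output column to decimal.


F1 = (((z AND v) XOR v) XOR w)
F2 = ((u XOR u) OR w)
Counterexample to F1=>F2 is where F1=1 and F2=0.
Evaluate each row (bits = u,v,w,z, MSB first):
  row 0 [0000]: F1=0 F2=0 -> F1&~F2 -> 0
  row 1 [0001]: F1=0 F2=0 -> F1&~F2 -> 0
  row 2 [0010]: F1=1 F2=1 -> F1&~F2 -> 0
  row 3 [0011]: F1=1 F2=1 -> F1&~F2 -> 0
  row 4 [0100]: F1=1 F2=0 -> F1&~F2 -> 1
  row 5 [0101]: F1=0 F2=0 -> F1&~F2 -> 0
  row 6 [0110]: F1=0 F2=1 -> F1&~F2 -> 0
  row 7 [0111]: F1=1 F2=1 -> F1&~F2 -> 0
  row 8 [1000]: F1=0 F2=0 -> F1&~F2 -> 0
  row 9 [1001]: F1=0 F2=0 -> F1&~F2 -> 0
  row 10 [1010]: F1=1 F2=1 -> F1&~F2 -> 0
  row 11 [1011]: F1=1 F2=1 -> F1&~F2 -> 0
  row 12 [1100]: F1=1 F2=0 -> F1&~F2 -> 1
  row 13 [1101]: F1=0 F2=0 -> F1&~F2 -> 0
  row 14 [1110]: F1=0 F2=1 -> F1&~F2 -> 0
  row 15 [1111]: F1=1 F2=1 -> F1&~F2 -> 0
Full result column, 4 rows per line (u,v fixed per line; w,z runs 00..11 left to right):
  rows 0-3 [u,v=00]: 0000  = hex 0
  rows 4-7 [u,v=01]: 1000  = hex 8
  rows 8-11 [u,v=10]: 0000  = hex 0
  rows 12-15 [u,v=11]: 1000  = hex 8
Counterexample vector (row 0 .. row 15) = 0000100000001000
Output column grouped in 4s = 0000 1000 0000 1000 = 0x0808
Convert to decimal digit by digit (value = value*16 + digit):
  0 -> 0
  0*16 + 8 = 8
  8*16 + 0 = 128
  128*16 + 8 = 2056
Decimal = 2056

2056
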